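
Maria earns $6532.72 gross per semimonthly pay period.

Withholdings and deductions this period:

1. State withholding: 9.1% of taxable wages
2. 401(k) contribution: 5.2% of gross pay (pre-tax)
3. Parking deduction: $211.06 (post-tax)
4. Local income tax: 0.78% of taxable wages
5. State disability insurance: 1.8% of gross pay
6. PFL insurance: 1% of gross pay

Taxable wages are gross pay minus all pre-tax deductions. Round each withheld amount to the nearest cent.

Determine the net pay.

$5187.17

401(k) contribution: $6532.72 × 0.052 = $339.70
Taxable wages = $6532.72 − $339.70 = $6193.02
State withholding: $6193.02 × 0.091 = $563.56
Local income tax: $6193.02 × 0.0078 = $48.31
State disability insurance: $6532.72 × 0.018 = $117.59
PFL insurance: $6532.72 × 0.01 = $65.33
Parking deduction: $211.06
Total deductions = $339.70 + $563.56 + $48.31 + $117.59 + $65.33 + $211.06 = $1345.55
Net pay = $6532.72 − $1345.55 = $5187.17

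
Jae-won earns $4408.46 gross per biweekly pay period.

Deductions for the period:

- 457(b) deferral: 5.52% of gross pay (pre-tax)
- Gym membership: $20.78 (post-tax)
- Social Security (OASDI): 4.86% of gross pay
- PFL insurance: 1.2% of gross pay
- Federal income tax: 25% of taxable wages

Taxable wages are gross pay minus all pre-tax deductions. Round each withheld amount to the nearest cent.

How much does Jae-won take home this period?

457(b) deferral: $4408.46 × 0.0552 = $243.35
Taxable wages = $4408.46 − $243.35 = $4165.11
Federal income tax: $4165.11 × 0.25 = $1041.28
PFL insurance: $4408.46 × 0.012 = $52.90
Social Security (OASDI): $4408.46 × 0.0486 = $214.25
Gym membership: $20.78
Total deductions = $243.35 + $1041.28 + $52.90 + $214.25 + $20.78 = $1572.56
Net pay = $4408.46 − $1572.56 = $2835.90

$2835.90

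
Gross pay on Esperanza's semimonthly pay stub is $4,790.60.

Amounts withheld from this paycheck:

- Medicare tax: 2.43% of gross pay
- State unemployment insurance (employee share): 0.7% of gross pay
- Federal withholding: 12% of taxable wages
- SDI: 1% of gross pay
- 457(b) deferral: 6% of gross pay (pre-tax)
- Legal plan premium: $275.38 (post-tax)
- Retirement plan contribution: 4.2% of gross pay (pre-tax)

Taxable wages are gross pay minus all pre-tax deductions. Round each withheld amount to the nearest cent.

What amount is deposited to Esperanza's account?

$3,312.49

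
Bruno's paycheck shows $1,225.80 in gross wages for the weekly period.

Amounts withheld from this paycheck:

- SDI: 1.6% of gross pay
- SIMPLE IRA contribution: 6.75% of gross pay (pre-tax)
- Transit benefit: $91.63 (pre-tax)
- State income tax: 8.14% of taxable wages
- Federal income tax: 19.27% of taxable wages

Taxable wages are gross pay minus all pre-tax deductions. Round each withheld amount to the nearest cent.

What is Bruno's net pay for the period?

$743.62

SIMPLE IRA contribution: $1,225.80 × 0.0675 = $82.74
Transit benefit: $91.63
Pre-tax total = $82.74 + $91.63 = $174.37
Taxable wages = $1,225.80 − $174.37 = $1,051.43
State income tax: $1,051.43 × 0.0814 = $85.59
Federal income tax: $1,051.43 × 0.1927 = $202.61
SDI: $1,225.80 × 0.016 = $19.61
Total deductions = $82.74 + $91.63 + $85.59 + $202.61 + $19.61 = $482.18
Net pay = $1,225.80 − $482.18 = $743.62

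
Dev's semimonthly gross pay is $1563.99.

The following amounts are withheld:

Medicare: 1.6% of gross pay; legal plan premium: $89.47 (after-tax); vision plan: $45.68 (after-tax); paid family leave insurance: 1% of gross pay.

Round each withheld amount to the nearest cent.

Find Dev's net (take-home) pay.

$1388.18

Paid family leave insurance: $1563.99 × 0.01 = $15.64
Medicare: $1563.99 × 0.016 = $25.02
Legal plan premium: $89.47
Vision plan: $45.68
Total deductions = $15.64 + $25.02 + $89.47 + $45.68 = $175.81
Net pay = $1563.99 − $175.81 = $1388.18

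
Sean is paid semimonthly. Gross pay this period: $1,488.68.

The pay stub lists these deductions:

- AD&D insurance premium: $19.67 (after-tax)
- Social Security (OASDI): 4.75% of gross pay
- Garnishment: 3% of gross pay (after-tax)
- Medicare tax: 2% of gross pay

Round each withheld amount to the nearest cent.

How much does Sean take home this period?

$1,323.87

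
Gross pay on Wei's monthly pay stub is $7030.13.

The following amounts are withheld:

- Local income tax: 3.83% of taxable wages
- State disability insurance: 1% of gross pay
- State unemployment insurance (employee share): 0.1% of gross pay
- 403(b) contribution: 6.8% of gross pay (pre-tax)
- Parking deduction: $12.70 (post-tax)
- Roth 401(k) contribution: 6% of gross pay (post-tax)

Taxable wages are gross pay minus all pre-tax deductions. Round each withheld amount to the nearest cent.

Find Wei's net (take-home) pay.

$5789.30

403(b) contribution: $7030.13 × 0.068 = $478.05
Taxable wages = $7030.13 − $478.05 = $6552.08
Local income tax: $6552.08 × 0.0383 = $250.94
State unemployment insurance (employee share): $7030.13 × 0.001 = $7.03
State disability insurance: $7030.13 × 0.01 = $70.30
Roth 401(k) contribution: $7030.13 × 0.06 = $421.81
Parking deduction: $12.70
Total deductions = $478.05 + $250.94 + $7.03 + $70.30 + $421.81 + $12.70 = $1240.83
Net pay = $7030.13 − $1240.83 = $5789.30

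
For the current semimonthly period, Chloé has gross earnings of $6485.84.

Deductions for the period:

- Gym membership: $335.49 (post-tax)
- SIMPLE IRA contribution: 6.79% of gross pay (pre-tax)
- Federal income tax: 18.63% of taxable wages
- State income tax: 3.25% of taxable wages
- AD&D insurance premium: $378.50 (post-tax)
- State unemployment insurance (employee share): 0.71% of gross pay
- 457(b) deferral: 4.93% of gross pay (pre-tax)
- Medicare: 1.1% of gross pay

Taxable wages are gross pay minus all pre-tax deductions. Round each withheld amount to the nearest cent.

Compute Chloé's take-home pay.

$3641.53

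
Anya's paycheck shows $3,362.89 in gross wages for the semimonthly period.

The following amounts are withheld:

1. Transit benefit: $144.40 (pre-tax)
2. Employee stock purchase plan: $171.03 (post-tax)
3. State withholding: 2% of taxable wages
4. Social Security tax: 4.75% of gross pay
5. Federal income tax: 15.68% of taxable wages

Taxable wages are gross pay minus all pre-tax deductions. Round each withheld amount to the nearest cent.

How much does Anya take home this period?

$2,318.69

Transit benefit: $144.40
Taxable wages = $3,362.89 − $144.40 = $3,218.49
Federal income tax: $3,218.49 × 0.1568 = $504.66
State withholding: $3,218.49 × 0.02 = $64.37
Social Security tax: $3,362.89 × 0.0475 = $159.74
Employee stock purchase plan: $171.03
Total deductions = $144.40 + $504.66 + $64.37 + $159.74 + $171.03 = $1,044.20
Net pay = $3,362.89 − $1,044.20 = $2,318.69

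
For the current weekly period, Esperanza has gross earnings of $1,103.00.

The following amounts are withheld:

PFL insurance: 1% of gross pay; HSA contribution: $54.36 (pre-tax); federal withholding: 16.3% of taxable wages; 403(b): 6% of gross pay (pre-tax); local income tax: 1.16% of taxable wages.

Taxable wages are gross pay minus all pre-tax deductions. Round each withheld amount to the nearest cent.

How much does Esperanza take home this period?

$799.89

403(b): $1,103.00 × 0.06 = $66.18
HSA contribution: $54.36
Pre-tax total = $66.18 + $54.36 = $120.54
Taxable wages = $1,103.00 − $120.54 = $982.46
Federal withholding: $982.46 × 0.163 = $160.14
Local income tax: $982.46 × 0.0116 = $11.40
PFL insurance: $1,103.00 × 0.01 = $11.03
Total deductions = $66.18 + $54.36 + $160.14 + $11.40 + $11.03 = $303.11
Net pay = $1,103.00 − $303.11 = $799.89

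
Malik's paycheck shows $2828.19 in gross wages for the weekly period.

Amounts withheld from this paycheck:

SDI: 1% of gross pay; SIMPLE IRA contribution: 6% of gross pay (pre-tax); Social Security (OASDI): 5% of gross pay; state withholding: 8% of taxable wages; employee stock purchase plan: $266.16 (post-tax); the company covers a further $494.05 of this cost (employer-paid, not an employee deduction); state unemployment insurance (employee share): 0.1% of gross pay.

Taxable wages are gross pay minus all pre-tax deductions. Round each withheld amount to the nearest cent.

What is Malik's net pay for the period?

$2007.14

SIMPLE IRA contribution: $2828.19 × 0.06 = $169.69
Taxable wages = $2828.19 − $169.69 = $2658.50
State withholding: $2658.50 × 0.08 = $212.68
Social Security (OASDI): $2828.19 × 0.05 = $141.41
SDI: $2828.19 × 0.01 = $28.28
State unemployment insurance (employee share): $2828.19 × 0.001 = $2.83
Employee stock purchase plan: $266.16
(Employer's $494.05 toward employee stock purchase plan is not withheld from the employee.)
Total deductions = $169.69 + $212.68 + $141.41 + $28.28 + $2.83 + $266.16 = $821.05
Net pay = $2828.19 − $821.05 = $2007.14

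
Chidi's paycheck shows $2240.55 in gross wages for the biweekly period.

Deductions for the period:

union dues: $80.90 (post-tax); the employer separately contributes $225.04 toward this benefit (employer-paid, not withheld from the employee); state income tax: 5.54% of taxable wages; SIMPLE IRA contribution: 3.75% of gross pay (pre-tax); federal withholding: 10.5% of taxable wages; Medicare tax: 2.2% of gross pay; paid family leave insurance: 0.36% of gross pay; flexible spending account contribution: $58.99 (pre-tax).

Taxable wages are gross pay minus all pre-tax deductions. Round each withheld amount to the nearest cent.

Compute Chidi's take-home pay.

$1622.84

Flexible spending account contribution: $58.99
SIMPLE IRA contribution: $2240.55 × 0.0375 = $84.02
Pre-tax total = $58.99 + $84.02 = $143.01
Taxable wages = $2240.55 − $143.01 = $2097.54
State income tax: $2097.54 × 0.0554 = $116.20
Federal withholding: $2097.54 × 0.105 = $220.24
Medicare tax: $2240.55 × 0.022 = $49.29
Paid family leave insurance: $2240.55 × 0.0036 = $8.07
Union dues: $80.90
(Employer's $225.04 toward union dues is not withheld from the employee.)
Total deductions = $58.99 + $84.02 + $116.20 + $220.24 + $49.29 + $8.07 + $80.90 = $617.71
Net pay = $2240.55 − $617.71 = $1622.84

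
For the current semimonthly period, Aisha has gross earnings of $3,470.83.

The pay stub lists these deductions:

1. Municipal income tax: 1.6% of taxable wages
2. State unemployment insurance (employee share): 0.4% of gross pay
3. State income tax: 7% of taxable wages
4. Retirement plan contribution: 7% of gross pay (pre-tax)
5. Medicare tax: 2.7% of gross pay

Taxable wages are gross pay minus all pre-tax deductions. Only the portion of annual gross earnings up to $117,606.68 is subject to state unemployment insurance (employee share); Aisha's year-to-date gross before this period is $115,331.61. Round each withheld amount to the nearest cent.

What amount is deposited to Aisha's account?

Retirement plan contribution: $3,470.83 × 0.07 = $242.96
Taxable wages = $3,470.83 − $242.96 = $3,227.87
Municipal income tax: $3,227.87 × 0.016 = $51.65
State income tax: $3,227.87 × 0.07 = $225.95
Medicare tax: $3,470.83 × 0.027 = $93.71
State unemployment insurance (employee share): only $117,606.68 − $115,331.61 = $2,275.07 of this check is subject → $2,275.07 × 0.004 = $9.10
Total deductions = $242.96 + $51.65 + $225.95 + $93.71 + $9.10 = $623.37
Net pay = $3,470.83 − $623.37 = $2,847.46

$2,847.46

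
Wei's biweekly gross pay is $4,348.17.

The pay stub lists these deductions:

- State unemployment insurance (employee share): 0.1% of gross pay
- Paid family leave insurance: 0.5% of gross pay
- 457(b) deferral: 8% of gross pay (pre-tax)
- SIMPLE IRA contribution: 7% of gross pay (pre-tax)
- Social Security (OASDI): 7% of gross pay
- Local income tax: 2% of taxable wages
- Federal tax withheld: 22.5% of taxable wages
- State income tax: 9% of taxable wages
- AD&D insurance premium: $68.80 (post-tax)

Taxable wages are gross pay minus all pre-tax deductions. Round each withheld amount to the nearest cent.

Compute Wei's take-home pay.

$2,058.54

457(b) deferral: $4,348.17 × 0.08 = $347.85
SIMPLE IRA contribution: $4,348.17 × 0.07 = $304.37
Pre-tax total = $347.85 + $304.37 = $652.22
Taxable wages = $4,348.17 − $652.22 = $3,695.95
State income tax: $3,695.95 × 0.09 = $332.64
Federal tax withheld: $3,695.95 × 0.225 = $831.59
Local income tax: $3,695.95 × 0.02 = $73.92
Paid family leave insurance: $4,348.17 × 0.005 = $21.74
Social Security (OASDI): $4,348.17 × 0.07 = $304.37
State unemployment insurance (employee share): $4,348.17 × 0.001 = $4.35
AD&D insurance premium: $68.80
Total deductions = $347.85 + $304.37 + $332.64 + $831.59 + $73.92 + $21.74 + $304.37 + $4.35 + $68.80 = $2,289.63
Net pay = $4,348.17 − $2,289.63 = $2,058.54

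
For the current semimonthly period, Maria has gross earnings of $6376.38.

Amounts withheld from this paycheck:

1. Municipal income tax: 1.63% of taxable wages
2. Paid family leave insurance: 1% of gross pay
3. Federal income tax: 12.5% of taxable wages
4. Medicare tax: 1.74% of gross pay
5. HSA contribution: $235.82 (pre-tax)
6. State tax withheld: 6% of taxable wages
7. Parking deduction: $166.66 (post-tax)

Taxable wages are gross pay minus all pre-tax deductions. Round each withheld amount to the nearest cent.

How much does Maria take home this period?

HSA contribution: $235.82
Taxable wages = $6376.38 − $235.82 = $6140.56
State tax withheld: $6140.56 × 0.06 = $368.43
Municipal income tax: $6140.56 × 0.0163 = $100.09
Federal income tax: $6140.56 × 0.125 = $767.57
Paid family leave insurance: $6376.38 × 0.01 = $63.76
Medicare tax: $6376.38 × 0.0174 = $110.95
Parking deduction: $166.66
Total deductions = $235.82 + $368.43 + $100.09 + $767.57 + $63.76 + $110.95 + $166.66 = $1813.28
Net pay = $6376.38 − $1813.28 = $4563.10

$4563.10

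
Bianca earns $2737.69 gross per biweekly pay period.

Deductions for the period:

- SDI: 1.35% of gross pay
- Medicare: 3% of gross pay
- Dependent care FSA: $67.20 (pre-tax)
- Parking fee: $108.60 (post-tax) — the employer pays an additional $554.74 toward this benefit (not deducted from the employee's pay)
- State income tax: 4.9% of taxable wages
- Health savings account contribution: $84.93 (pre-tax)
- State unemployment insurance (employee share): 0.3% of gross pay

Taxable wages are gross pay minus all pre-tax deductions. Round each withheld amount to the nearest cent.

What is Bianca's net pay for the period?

$2222.97

Health savings account contribution: $84.93
Dependent care FSA: $67.20
Pre-tax total = $84.93 + $67.20 = $152.13
Taxable wages = $2737.69 − $152.13 = $2585.56
State income tax: $2585.56 × 0.049 = $126.69
State unemployment insurance (employee share): $2737.69 × 0.003 = $8.21
Medicare: $2737.69 × 0.03 = $82.13
SDI: $2737.69 × 0.0135 = $36.96
Parking fee: $108.60
(Employer's $554.74 toward parking fee is not withheld from the employee.)
Total deductions = $84.93 + $67.20 + $126.69 + $8.21 + $82.13 + $36.96 + $108.60 = $514.72
Net pay = $2737.69 − $514.72 = $2222.97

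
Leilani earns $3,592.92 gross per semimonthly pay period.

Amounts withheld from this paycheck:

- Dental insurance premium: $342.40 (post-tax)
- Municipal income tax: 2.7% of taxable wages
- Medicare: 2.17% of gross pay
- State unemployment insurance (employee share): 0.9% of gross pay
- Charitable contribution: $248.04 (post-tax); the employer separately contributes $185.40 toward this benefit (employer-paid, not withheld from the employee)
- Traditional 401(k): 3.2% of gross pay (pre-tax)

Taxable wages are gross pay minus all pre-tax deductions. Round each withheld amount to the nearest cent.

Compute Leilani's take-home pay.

Traditional 401(k): $3,592.92 × 0.032 = $114.97
Taxable wages = $3,592.92 − $114.97 = $3,477.95
Municipal income tax: $3,477.95 × 0.027 = $93.90
State unemployment insurance (employee share): $3,592.92 × 0.009 = $32.34
Medicare: $3,592.92 × 0.0217 = $77.97
Dental insurance premium: $342.40
Charitable contribution: $248.04
(Employer's $185.40 toward charitable contribution is not withheld from the employee.)
Total deductions = $114.97 + $93.90 + $32.34 + $77.97 + $342.40 + $248.04 = $909.62
Net pay = $3,592.92 − $909.62 = $2,683.30

$2,683.30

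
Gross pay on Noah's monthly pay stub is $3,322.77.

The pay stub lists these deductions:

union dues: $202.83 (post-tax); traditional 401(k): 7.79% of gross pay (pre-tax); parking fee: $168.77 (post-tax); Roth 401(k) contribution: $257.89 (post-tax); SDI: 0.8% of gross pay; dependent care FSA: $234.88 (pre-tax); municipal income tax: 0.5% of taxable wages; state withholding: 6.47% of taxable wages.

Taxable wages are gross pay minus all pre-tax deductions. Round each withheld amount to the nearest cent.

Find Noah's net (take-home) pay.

$1,975.79

Traditional 401(k): $3,322.77 × 0.0779 = $258.84
Dependent care FSA: $234.88
Pre-tax total = $258.84 + $234.88 = $493.72
Taxable wages = $3,322.77 − $493.72 = $2,829.05
State withholding: $2,829.05 × 0.0647 = $183.04
Municipal income tax: $2,829.05 × 0.005 = $14.15
SDI: $3,322.77 × 0.008 = $26.58
Union dues: $202.83
Roth 401(k) contribution: $257.89
Parking fee: $168.77
Total deductions = $258.84 + $234.88 + $183.04 + $14.15 + $26.58 + $202.83 + $257.89 + $168.77 = $1,346.98
Net pay = $3,322.77 − $1,346.98 = $1,975.79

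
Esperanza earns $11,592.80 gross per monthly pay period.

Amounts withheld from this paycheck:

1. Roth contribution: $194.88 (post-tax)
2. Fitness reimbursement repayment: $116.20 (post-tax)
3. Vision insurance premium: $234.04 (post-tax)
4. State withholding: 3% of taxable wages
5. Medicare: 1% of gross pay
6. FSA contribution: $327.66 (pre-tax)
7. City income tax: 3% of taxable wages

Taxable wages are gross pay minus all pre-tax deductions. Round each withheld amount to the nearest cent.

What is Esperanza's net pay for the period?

FSA contribution: $327.66
Taxable wages = $11,592.80 − $327.66 = $11,265.14
City income tax: $11,265.14 × 0.03 = $337.95
State withholding: $11,265.14 × 0.03 = $337.95
Medicare: $11,592.80 × 0.01 = $115.93
Fitness reimbursement repayment: $116.20
Roth contribution: $194.88
Vision insurance premium: $234.04
Total deductions = $327.66 + $337.95 + $337.95 + $115.93 + $116.20 + $194.88 + $234.04 = $1,664.61
Net pay = $11,592.80 − $1,664.61 = $9,928.19

$9,928.19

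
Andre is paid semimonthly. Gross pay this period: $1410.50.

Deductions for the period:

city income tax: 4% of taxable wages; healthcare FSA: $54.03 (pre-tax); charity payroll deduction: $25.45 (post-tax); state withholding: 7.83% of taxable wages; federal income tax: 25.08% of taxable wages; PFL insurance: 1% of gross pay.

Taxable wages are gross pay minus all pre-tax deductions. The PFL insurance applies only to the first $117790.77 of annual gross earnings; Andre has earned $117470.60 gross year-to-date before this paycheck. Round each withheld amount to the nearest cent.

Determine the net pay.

$827.15

Healthcare FSA: $54.03
Taxable wages = $1410.50 − $54.03 = $1356.47
Federal income tax: $1356.47 × 0.2508 = $340.20
City income tax: $1356.47 × 0.04 = $54.26
State withholding: $1356.47 × 0.0783 = $106.21
PFL insurance: only $117790.77 − $117470.60 = $320.17 of this check is subject → $320.17 × 0.01 = $3.20
Charity payroll deduction: $25.45
Total deductions = $54.03 + $340.20 + $54.26 + $106.21 + $3.20 + $25.45 = $583.35
Net pay = $1410.50 − $583.35 = $827.15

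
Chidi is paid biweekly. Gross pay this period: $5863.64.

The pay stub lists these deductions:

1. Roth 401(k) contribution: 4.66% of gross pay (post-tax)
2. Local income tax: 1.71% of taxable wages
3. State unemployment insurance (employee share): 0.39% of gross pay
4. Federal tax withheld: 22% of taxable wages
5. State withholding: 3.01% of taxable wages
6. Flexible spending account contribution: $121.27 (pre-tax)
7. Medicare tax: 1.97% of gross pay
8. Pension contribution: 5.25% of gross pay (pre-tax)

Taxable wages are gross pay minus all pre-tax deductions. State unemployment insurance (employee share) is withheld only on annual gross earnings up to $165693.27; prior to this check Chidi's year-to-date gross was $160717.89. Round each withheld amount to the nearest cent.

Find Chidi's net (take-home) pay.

Flexible spending account contribution: $121.27
Pension contribution: $5863.64 × 0.0525 = $307.84
Pre-tax total = $121.27 + $307.84 = $429.11
Taxable wages = $5863.64 − $429.11 = $5434.53
Local income tax: $5434.53 × 0.0171 = $92.93
State withholding: $5434.53 × 0.0301 = $163.58
Federal tax withheld: $5434.53 × 0.22 = $1195.60
Medicare tax: $5863.64 × 0.0197 = $115.51
State unemployment insurance (employee share): only $165693.27 − $160717.89 = $4975.38 of this check is subject → $4975.38 × 0.0039 = $19.40
Roth 401(k) contribution: $5863.64 × 0.0466 = $273.25
Total deductions = $121.27 + $307.84 + $92.93 + $163.58 + $1195.60 + $115.51 + $19.40 + $273.25 = $2289.38
Net pay = $5863.64 − $2289.38 = $3574.26

$3574.26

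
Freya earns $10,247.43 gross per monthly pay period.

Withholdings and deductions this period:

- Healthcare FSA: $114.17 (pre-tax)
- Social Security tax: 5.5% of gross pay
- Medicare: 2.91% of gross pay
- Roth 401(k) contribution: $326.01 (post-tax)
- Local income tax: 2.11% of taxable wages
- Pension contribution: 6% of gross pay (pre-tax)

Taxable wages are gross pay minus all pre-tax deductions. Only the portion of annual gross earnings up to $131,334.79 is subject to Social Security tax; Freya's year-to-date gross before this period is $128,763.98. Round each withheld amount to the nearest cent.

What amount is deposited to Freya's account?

$8,551.97

Pension contribution: $10,247.43 × 0.06 = $614.85
Healthcare FSA: $114.17
Pre-tax total = $614.85 + $114.17 = $729.02
Taxable wages = $10,247.43 − $729.02 = $9,518.41
Local income tax: $9,518.41 × 0.0211 = $200.84
Medicare: $10,247.43 × 0.0291 = $298.20
Social Security tax: only $131,334.79 − $128,763.98 = $2,570.81 of this check is subject → $2,570.81 × 0.055 = $141.39
Roth 401(k) contribution: $326.01
Total deductions = $614.85 + $114.17 + $200.84 + $298.20 + $141.39 + $326.01 = $1,695.46
Net pay = $10,247.43 − $1,695.46 = $8,551.97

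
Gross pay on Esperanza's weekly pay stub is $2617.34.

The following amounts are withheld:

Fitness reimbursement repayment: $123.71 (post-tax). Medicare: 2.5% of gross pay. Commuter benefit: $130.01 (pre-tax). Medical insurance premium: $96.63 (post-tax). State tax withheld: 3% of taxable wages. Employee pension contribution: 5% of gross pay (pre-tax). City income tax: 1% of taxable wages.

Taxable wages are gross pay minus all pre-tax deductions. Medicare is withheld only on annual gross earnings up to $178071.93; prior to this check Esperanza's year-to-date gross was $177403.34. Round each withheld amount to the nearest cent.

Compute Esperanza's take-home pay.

Commuter benefit: $130.01
Employee pension contribution: $2617.34 × 0.05 = $130.87
Pre-tax total = $130.01 + $130.87 = $260.88
Taxable wages = $2617.34 − $260.88 = $2356.46
City income tax: $2356.46 × 0.01 = $23.56
State tax withheld: $2356.46 × 0.03 = $70.69
Medicare: only $178071.93 − $177403.34 = $668.59 of this check is subject → $668.59 × 0.025 = $16.71
Medical insurance premium: $96.63
Fitness reimbursement repayment: $123.71
Total deductions = $130.01 + $130.87 + $23.56 + $70.69 + $16.71 + $96.63 + $123.71 = $592.18
Net pay = $2617.34 − $592.18 = $2025.16

$2025.16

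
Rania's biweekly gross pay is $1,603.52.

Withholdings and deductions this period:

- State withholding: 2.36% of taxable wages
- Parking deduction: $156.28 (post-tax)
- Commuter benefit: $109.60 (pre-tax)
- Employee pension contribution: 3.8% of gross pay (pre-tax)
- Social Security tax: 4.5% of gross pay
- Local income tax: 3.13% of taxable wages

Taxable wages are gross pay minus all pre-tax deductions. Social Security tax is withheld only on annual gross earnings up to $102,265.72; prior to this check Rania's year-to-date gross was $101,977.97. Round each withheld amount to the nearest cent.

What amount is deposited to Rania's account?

$1,185.09

Employee pension contribution: $1,603.52 × 0.038 = $60.93
Commuter benefit: $109.60
Pre-tax total = $60.93 + $109.60 = $170.53
Taxable wages = $1,603.52 − $170.53 = $1,432.99
State withholding: $1,432.99 × 0.0236 = $33.82
Local income tax: $1,432.99 × 0.0313 = $44.85
Social Security tax: only $102,265.72 − $101,977.97 = $287.75 of this check is subject → $287.75 × 0.045 = $12.95
Parking deduction: $156.28
Total deductions = $60.93 + $109.60 + $33.82 + $44.85 + $12.95 + $156.28 = $418.43
Net pay = $1,603.52 − $418.43 = $1,185.09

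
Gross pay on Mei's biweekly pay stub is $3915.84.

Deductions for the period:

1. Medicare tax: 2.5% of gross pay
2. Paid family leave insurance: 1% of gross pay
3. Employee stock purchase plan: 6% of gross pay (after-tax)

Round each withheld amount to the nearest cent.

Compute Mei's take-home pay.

$3543.83

Paid family leave insurance: $3915.84 × 0.01 = $39.16
Medicare tax: $3915.84 × 0.025 = $97.90
Employee stock purchase plan: $3915.84 × 0.06 = $234.95
Total deductions = $39.16 + $97.90 + $234.95 = $372.01
Net pay = $3915.84 − $372.01 = $3543.83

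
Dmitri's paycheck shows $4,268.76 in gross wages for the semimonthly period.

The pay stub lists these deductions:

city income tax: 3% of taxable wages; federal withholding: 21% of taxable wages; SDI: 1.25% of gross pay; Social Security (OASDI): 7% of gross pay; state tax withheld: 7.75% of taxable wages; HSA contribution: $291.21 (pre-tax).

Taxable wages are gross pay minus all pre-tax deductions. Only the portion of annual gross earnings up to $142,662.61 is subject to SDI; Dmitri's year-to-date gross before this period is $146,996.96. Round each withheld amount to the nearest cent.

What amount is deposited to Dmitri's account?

$2,415.86

HSA contribution: $291.21
Taxable wages = $4,268.76 − $291.21 = $3,977.55
State tax withheld: $3,977.55 × 0.0775 = $308.26
City income tax: $3,977.55 × 0.03 = $119.33
Federal withholding: $3,977.55 × 0.21 = $835.29
SDI: annual cap $142,662.61 already reached (YTD $146,996.96), so $0.00
Social Security (OASDI): $4,268.76 × 0.07 = $298.81
Total deductions = $291.21 + $308.26 + $119.33 + $835.29 + $0.00 + $298.81 = $1,852.90
Net pay = $4,268.76 − $1,852.90 = $2,415.86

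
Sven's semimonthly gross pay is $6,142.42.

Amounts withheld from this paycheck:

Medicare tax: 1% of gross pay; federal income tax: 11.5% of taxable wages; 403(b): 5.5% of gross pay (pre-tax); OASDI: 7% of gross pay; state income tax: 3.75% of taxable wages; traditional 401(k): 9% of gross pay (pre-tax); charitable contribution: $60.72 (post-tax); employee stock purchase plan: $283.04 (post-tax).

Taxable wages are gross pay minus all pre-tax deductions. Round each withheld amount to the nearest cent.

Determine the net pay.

Traditional 401(k): $6,142.42 × 0.09 = $552.82
403(b): $6,142.42 × 0.055 = $337.83
Pre-tax total = $552.82 + $337.83 = $890.65
Taxable wages = $6,142.42 − $890.65 = $5,251.77
State income tax: $5,251.77 × 0.0375 = $196.94
Federal income tax: $5,251.77 × 0.115 = $603.95
Medicare tax: $6,142.42 × 0.01 = $61.42
OASDI: $6,142.42 × 0.07 = $429.97
Charitable contribution: $60.72
Employee stock purchase plan: $283.04
Total deductions = $552.82 + $337.83 + $196.94 + $603.95 + $61.42 + $429.97 + $60.72 + $283.04 = $2,526.69
Net pay = $6,142.42 − $2,526.69 = $3,615.73

$3,615.73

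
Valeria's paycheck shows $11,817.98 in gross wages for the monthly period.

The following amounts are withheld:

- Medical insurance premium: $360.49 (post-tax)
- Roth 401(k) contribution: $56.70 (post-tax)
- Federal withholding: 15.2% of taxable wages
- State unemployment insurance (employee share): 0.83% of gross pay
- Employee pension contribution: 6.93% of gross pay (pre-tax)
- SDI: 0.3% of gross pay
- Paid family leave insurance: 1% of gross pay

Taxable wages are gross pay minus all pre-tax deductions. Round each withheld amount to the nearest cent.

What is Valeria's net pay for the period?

Employee pension contribution: $11,817.98 × 0.0693 = $818.99
Taxable wages = $11,817.98 − $818.99 = $10,998.99
Federal withholding: $10,998.99 × 0.152 = $1,671.85
State unemployment insurance (employee share): $11,817.98 × 0.0083 = $98.09
Paid family leave insurance: $11,817.98 × 0.01 = $118.18
SDI: $11,817.98 × 0.003 = $35.45
Roth 401(k) contribution: $56.70
Medical insurance premium: $360.49
Total deductions = $818.99 + $1,671.85 + $98.09 + $118.18 + $35.45 + $56.70 + $360.49 = $3,159.75
Net pay = $11,817.98 − $3,159.75 = $8,658.23

$8,658.23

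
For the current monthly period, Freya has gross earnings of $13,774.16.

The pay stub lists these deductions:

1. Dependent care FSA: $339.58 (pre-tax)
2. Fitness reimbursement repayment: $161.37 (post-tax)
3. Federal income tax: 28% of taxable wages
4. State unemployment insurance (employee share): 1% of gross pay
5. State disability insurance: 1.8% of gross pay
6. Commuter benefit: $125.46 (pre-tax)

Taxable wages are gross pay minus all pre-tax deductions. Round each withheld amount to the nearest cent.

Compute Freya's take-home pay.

$9,035.53

Dependent care FSA: $339.58
Commuter benefit: $125.46
Pre-tax total = $339.58 + $125.46 = $465.04
Taxable wages = $13,774.16 − $465.04 = $13,309.12
Federal income tax: $13,309.12 × 0.28 = $3,726.55
State unemployment insurance (employee share): $13,774.16 × 0.01 = $137.74
State disability insurance: $13,774.16 × 0.018 = $247.93
Fitness reimbursement repayment: $161.37
Total deductions = $339.58 + $125.46 + $3,726.55 + $137.74 + $247.93 + $161.37 = $4,738.63
Net pay = $13,774.16 − $4,738.63 = $9,035.53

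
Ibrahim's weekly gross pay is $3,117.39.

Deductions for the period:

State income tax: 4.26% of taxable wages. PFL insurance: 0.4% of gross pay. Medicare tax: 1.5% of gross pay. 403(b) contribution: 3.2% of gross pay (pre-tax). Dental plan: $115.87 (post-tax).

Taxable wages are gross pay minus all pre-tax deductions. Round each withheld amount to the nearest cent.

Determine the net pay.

403(b) contribution: $3,117.39 × 0.032 = $99.76
Taxable wages = $3,117.39 − $99.76 = $3,017.63
State income tax: $3,017.63 × 0.0426 = $128.55
PFL insurance: $3,117.39 × 0.004 = $12.47
Medicare tax: $3,117.39 × 0.015 = $46.76
Dental plan: $115.87
Total deductions = $99.76 + $128.55 + $12.47 + $46.76 + $115.87 = $403.41
Net pay = $3,117.39 − $403.41 = $2,713.98

$2,713.98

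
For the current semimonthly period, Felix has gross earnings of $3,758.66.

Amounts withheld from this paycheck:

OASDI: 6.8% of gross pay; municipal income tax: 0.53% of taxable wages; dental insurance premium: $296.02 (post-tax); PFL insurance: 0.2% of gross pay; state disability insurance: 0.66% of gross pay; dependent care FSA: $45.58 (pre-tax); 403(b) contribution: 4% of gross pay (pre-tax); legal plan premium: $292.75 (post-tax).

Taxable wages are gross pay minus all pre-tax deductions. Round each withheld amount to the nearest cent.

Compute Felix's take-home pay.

403(b) contribution: $3,758.66 × 0.04 = $150.35
Dependent care FSA: $45.58
Pre-tax total = $150.35 + $45.58 = $195.93
Taxable wages = $3,758.66 − $195.93 = $3,562.73
Municipal income tax: $3,562.73 × 0.0053 = $18.88
OASDI: $3,758.66 × 0.068 = $255.59
PFL insurance: $3,758.66 × 0.002 = $7.52
State disability insurance: $3,758.66 × 0.0066 = $24.81
Dental insurance premium: $296.02
Legal plan premium: $292.75
Total deductions = $150.35 + $45.58 + $18.88 + $255.59 + $7.52 + $24.81 + $296.02 + $292.75 = $1,091.50
Net pay = $3,758.66 − $1,091.50 = $2,667.16

$2,667.16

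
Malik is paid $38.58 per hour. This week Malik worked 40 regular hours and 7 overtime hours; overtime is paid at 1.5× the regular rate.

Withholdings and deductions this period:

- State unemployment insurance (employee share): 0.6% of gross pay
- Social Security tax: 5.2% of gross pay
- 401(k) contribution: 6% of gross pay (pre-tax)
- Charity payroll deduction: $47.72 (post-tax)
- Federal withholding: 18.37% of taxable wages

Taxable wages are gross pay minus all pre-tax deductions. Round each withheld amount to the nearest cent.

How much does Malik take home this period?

$1,334.24

Regular pay: 40 × $38.58 = $1,543.20
Overtime pay: 7 × $38.58 × 1.5 = $405.09
Gross pay = $1,543.20 + $405.09 = $1,948.29
401(k) contribution: $1,948.29 × 0.06 = $116.90
Taxable wages = $1,948.29 − $116.90 = $1,831.39
Federal withholding: $1,831.39 × 0.1837 = $336.43
State unemployment insurance (employee share): $1,948.29 × 0.006 = $11.69
Social Security tax: $1,948.29 × 0.052 = $101.31
Charity payroll deduction: $47.72
Total deductions = $116.90 + $336.43 + $11.69 + $101.31 + $47.72 = $614.05
Net pay = $1,948.29 − $614.05 = $1,334.24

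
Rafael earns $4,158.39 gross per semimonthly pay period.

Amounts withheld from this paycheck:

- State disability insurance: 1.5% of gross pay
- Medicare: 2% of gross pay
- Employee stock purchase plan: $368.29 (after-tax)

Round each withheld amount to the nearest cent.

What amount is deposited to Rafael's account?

$3,644.55

Medicare: $4,158.39 × 0.02 = $83.17
State disability insurance: $4,158.39 × 0.015 = $62.38
Employee stock purchase plan: $368.29
Total deductions = $83.17 + $62.38 + $368.29 = $513.84
Net pay = $4,158.39 − $513.84 = $3,644.55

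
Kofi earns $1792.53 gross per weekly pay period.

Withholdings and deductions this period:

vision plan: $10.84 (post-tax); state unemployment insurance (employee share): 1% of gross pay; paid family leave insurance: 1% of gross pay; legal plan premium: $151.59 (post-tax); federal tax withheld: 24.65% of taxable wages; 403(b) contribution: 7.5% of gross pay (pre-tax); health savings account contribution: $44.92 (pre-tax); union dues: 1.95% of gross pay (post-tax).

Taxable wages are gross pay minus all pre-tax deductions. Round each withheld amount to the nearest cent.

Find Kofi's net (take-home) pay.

Health savings account contribution: $44.92
403(b) contribution: $1792.53 × 0.075 = $134.44
Pre-tax total = $44.92 + $134.44 = $179.36
Taxable wages = $1792.53 − $179.36 = $1613.17
Federal tax withheld: $1613.17 × 0.2465 = $397.65
State unemployment insurance (employee share): $1792.53 × 0.01 = $17.93
Paid family leave insurance: $1792.53 × 0.01 = $17.93
Legal plan premium: $151.59
Vision plan: $10.84
Union dues: $1792.53 × 0.0195 = $34.95
Total deductions = $44.92 + $134.44 + $397.65 + $17.93 + $17.93 + $151.59 + $10.84 + $34.95 = $810.25
Net pay = $1792.53 − $810.25 = $982.28

$982.28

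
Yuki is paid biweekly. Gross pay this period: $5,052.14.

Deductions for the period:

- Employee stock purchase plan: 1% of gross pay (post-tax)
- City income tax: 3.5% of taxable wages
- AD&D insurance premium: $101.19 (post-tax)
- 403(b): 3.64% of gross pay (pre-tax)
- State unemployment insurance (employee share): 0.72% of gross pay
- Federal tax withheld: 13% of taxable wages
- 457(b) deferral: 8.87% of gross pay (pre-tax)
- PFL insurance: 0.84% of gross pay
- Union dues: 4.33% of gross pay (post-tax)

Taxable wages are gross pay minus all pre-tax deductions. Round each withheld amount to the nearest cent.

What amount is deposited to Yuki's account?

$3,241.51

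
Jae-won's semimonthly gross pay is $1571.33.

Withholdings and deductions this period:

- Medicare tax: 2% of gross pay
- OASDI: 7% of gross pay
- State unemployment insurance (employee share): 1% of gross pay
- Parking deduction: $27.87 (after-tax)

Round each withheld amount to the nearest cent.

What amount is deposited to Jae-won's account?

$1386.33

Medicare tax: $1571.33 × 0.02 = $31.43
OASDI: $1571.33 × 0.07 = $109.99
State unemployment insurance (employee share): $1571.33 × 0.01 = $15.71
Parking deduction: $27.87
Total deductions = $31.43 + $109.99 + $15.71 + $27.87 = $185.00
Net pay = $1571.33 − $185.00 = $1386.33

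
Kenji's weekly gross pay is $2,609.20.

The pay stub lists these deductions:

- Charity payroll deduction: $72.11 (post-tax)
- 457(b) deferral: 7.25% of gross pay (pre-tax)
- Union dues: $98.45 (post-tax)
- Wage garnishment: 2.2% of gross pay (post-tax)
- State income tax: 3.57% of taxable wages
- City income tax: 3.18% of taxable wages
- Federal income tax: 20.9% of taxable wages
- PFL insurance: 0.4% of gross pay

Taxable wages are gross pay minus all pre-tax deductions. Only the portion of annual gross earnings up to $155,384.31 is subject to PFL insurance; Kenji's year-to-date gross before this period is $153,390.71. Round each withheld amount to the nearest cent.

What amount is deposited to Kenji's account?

457(b) deferral: $2,609.20 × 0.0725 = $189.17
Taxable wages = $2,609.20 − $189.17 = $2,420.03
City income tax: $2,420.03 × 0.0318 = $76.96
State income tax: $2,420.03 × 0.0357 = $86.40
Federal income tax: $2,420.03 × 0.209 = $505.79
PFL insurance: only $155,384.31 − $153,390.71 = $1,993.60 of this check is subject → $1,993.60 × 0.004 = $7.97
Charity payroll deduction: $72.11
Wage garnishment: $2,609.20 × 0.022 = $57.40
Union dues: $98.45
Total deductions = $189.17 + $76.96 + $86.40 + $505.79 + $7.97 + $72.11 + $57.40 + $98.45 = $1,094.25
Net pay = $2,609.20 − $1,094.25 = $1,514.95

$1,514.95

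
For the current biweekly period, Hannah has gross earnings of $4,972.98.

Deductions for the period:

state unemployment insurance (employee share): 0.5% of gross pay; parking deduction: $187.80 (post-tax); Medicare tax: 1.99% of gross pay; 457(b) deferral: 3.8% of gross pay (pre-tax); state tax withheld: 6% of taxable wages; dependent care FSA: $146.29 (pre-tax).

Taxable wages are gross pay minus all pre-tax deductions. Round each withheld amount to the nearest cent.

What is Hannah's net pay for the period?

$4,047.84

457(b) deferral: $4,972.98 × 0.038 = $188.97
Dependent care FSA: $146.29
Pre-tax total = $188.97 + $146.29 = $335.26
Taxable wages = $4,972.98 − $335.26 = $4,637.72
State tax withheld: $4,637.72 × 0.06 = $278.26
Medicare tax: $4,972.98 × 0.0199 = $98.96
State unemployment insurance (employee share): $4,972.98 × 0.005 = $24.86
Parking deduction: $187.80
Total deductions = $188.97 + $146.29 + $278.26 + $98.96 + $24.86 + $187.80 = $925.14
Net pay = $4,972.98 − $925.14 = $4,047.84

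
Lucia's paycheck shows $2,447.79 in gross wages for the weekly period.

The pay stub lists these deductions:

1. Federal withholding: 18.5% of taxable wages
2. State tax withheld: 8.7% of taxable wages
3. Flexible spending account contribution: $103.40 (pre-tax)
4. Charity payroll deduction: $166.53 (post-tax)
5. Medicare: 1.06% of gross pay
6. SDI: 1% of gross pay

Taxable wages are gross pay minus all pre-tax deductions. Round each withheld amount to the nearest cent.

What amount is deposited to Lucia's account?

$1,489.76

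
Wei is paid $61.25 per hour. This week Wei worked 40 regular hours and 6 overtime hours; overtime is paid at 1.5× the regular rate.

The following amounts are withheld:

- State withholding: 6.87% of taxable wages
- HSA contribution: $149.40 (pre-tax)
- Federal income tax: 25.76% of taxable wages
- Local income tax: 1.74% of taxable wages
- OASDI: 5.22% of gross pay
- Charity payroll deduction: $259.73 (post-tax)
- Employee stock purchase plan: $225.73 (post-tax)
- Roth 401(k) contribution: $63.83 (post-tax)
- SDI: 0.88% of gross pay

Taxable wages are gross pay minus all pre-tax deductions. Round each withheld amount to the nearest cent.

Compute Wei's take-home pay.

Regular pay: 40 × $61.25 = $2,450.00
Overtime pay: 6 × $61.25 × 1.5 = $551.25
Gross pay = $2,450.00 + $551.25 = $3,001.25
HSA contribution: $149.40
Taxable wages = $3,001.25 − $149.40 = $2,851.85
Federal income tax: $2,851.85 × 0.2576 = $734.64
Local income tax: $2,851.85 × 0.0174 = $49.62
State withholding: $2,851.85 × 0.0687 = $195.92
OASDI: $3,001.25 × 0.0522 = $156.67
SDI: $3,001.25 × 0.0088 = $26.41
Charity payroll deduction: $259.73
Employee stock purchase plan: $225.73
Roth 401(k) contribution: $63.83
Total deductions = $149.40 + $734.64 + $49.62 + $195.92 + $156.67 + $26.41 + $259.73 + $225.73 + $63.83 = $1,861.95
Net pay = $3,001.25 − $1,861.95 = $1,139.30

$1,139.30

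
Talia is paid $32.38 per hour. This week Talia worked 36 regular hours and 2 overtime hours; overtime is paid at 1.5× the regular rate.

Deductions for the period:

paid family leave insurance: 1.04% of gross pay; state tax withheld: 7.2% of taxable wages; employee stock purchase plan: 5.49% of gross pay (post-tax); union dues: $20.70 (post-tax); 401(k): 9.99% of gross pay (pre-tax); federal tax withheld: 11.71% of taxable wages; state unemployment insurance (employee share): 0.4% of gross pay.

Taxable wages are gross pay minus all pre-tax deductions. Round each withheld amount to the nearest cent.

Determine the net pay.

$813.51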